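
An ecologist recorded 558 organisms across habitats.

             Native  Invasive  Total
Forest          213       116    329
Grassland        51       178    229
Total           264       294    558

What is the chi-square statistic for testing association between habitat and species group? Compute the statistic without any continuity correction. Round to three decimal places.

Grand total N = 558.
Expected counts (row total × column total / N):
  Forest, Native: 329×264/558 = 155.6559
  Forest, Invasive: 329×294/558 = 173.3441
  Grassland, Native: 229×264/558 = 108.3441
  Grassland, Invasive: 229×294/558 = 120.6559
Contributions (O − E)²/E:
  (213 − 155.6559)²/155.6559 = 21.1257
  (116 − 173.3441)²/173.3441 = 18.9700
  (51 − 108.3441)²/108.3441 = 30.3509
  (178 − 120.6559)²/120.6559 = 27.2539
χ² = 21.1257 + 18.9700 + 30.3509 + 27.2539 = 97.701

97.701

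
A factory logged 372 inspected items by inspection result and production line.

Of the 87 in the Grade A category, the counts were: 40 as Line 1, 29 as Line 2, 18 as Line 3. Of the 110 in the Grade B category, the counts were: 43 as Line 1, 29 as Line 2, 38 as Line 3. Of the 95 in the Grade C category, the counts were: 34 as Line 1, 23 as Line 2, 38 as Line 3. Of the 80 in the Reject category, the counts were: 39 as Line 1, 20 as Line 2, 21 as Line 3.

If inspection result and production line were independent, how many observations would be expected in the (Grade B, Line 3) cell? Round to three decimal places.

Row total (Grade B) = 110; column total (Line 3) = 115; grand total N = 372.
Expected count = (row total × column total) / N = 110 × 115 / 372 = 34.005.

34.005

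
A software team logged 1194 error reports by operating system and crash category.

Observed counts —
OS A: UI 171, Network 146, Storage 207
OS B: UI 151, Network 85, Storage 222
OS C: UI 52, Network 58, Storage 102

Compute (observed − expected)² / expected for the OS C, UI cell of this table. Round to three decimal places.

3.125

Row total (OS C) = 212; column total (UI) = 374; N = 1194.
Expected count E = 212 × 374 / 1194 = 66.4054.
Contribution = (O − E)²/E = (52 − 66.4054)² / 66.4054 = 3.125.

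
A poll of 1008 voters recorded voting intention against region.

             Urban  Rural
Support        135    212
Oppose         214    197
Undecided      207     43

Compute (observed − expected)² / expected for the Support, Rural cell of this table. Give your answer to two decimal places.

Row total (Support) = 347; column total (Rural) = 452; N = 1008.
Expected count E = 347 × 452 / 1008 = 155.599.
Contribution = (O − E)²/E = (212 − 155.599)² / 155.599 = 20.44.

20.44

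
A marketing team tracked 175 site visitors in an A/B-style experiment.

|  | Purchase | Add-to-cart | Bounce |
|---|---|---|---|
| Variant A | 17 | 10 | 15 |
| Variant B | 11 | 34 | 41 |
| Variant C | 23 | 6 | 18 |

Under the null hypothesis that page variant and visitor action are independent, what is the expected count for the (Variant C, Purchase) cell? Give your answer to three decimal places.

Row total (Variant C) = 47; column total (Purchase) = 51; grand total N = 175.
Expected count = (row total × column total) / N = 47 × 51 / 175 = 13.697.

13.697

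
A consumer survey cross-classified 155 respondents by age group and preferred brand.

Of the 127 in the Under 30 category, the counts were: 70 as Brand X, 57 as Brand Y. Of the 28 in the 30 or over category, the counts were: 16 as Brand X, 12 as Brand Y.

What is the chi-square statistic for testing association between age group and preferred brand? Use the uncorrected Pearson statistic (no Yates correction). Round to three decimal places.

0.038

Row totals: 127, 28. Column totals: 86, 69. Grand total N = 155.
Expected counts (row total × column total / N):
  Under 30, Brand X: 127×86/155 = 70.4645
  Under 30, Brand Y: 127×69/155 = 56.5355
  30 or over, Brand X: 28×86/155 = 15.5355
  30 or over, Brand Y: 28×69/155 = 12.4645
Contributions (O − E)²/E:
  (70 − 70.4645)²/70.4645 = 0.0031
  (57 − 56.5355)²/56.5355 = 0.0038
  (16 − 15.5355)²/15.5355 = 0.0139
  (12 − 12.4645)²/12.4645 = 0.0173
χ² = 0.0031 + 0.0038 + 0.0139 + 0.0173 = 0.038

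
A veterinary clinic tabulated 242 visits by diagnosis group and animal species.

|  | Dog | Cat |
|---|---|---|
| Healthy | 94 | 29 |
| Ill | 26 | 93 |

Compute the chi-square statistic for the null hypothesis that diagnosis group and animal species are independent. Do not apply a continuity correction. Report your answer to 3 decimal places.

Row totals: 123, 119. Column totals: 120, 122. Grand total N = 242.
Expected counts (row total × column total / N):
  Healthy, Dog: 123×120/242 = 60.9917
  Healthy, Cat: 123×122/242 = 62.0083
  Ill, Dog: 119×120/242 = 59.0083
  Ill, Cat: 119×122/242 = 59.9917
Contributions (O − E)²/E:
  (94 − 60.9917)²/60.9917 = 17.8639
  (29 − 62.0083)²/62.0083 = 17.5710
  (26 − 59.0083)²/59.0083 = 18.4643
  (93 − 59.9917)²/59.9917 = 18.1616
χ² = 17.8639 + 17.5710 + 18.4643 + 18.1616 = 72.061

72.061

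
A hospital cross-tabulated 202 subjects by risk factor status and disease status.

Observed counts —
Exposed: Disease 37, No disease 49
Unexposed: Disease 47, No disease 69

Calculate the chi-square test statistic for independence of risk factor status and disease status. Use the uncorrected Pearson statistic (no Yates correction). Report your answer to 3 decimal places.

Row totals: 86, 116. Column totals: 84, 118. Grand total N = 202.
Expected counts (row total × column total / N):
  Exposed, Disease: 86×84/202 = 35.7624
  Exposed, No disease: 86×118/202 = 50.2376
  Unexposed, Disease: 116×84/202 = 48.2376
  Unexposed, No disease: 116×118/202 = 67.7624
Contributions (O − E)²/E:
  (37 − 35.7624)²/35.7624 = 0.0428
  (49 − 50.2376)²/50.2376 = 0.0305
  (47 − 48.2376)²/48.2376 = 0.0318
  (69 − 67.7624)²/67.7624 = 0.0226
χ² = 0.0428 + 0.0305 + 0.0318 + 0.0226 = 0.128

0.128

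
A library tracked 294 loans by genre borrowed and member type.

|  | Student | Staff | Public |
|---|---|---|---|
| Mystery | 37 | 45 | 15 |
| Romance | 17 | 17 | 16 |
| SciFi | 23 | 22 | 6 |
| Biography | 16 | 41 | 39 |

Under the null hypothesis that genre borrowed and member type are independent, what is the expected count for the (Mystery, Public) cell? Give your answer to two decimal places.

Row total (Mystery) = 97; column total (Public) = 76; grand total N = 294.
Expected count = (row total × column total) / N = 97 × 76 / 294 = 25.07.

25.07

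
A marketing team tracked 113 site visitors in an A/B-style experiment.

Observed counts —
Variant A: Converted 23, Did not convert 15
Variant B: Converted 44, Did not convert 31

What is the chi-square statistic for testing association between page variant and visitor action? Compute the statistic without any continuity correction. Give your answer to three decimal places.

Row totals: 38, 75. Column totals: 67, 46. Grand total N = 113.
Expected counts (row total × column total / N):
  Variant A, Converted: 38×67/113 = 22.5310
  Variant A, Did not convert: 38×46/113 = 15.4690
  Variant B, Converted: 75×67/113 = 44.4690
  Variant B, Did not convert: 75×46/113 = 30.5310
Contributions (O − E)²/E:
  (23 − 22.5310)²/22.5310 = 0.0098
  (15 − 15.4690)²/15.4690 = 0.0142
  (44 − 44.4690)²/44.4690 = 0.0049
  (31 − 30.5310)²/30.5310 = 0.0072
χ² = 0.0098 + 0.0142 + 0.0049 + 0.0072 = 0.036

0.036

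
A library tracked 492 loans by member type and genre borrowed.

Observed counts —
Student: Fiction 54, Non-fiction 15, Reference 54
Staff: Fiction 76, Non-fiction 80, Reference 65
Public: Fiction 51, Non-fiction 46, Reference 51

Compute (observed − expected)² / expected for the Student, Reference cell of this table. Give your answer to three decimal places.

3.112

Row total (Student) = 123; column total (Reference) = 170; N = 492.
Expected count E = 123 × 170 / 492 = 42.5000.
Contribution = (O − E)²/E = (54 − 42.5000)² / 42.5000 = 3.112.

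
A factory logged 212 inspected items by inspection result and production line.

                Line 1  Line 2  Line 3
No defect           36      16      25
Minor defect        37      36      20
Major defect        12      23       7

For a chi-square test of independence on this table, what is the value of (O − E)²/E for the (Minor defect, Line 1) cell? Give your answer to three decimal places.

Row total (Minor defect) = 93; column total (Line 1) = 85; N = 212.
Expected count E = 93 × 85 / 212 = 37.2877.
Contribution = (O − E)²/E = (37 − 37.2877)² / 37.2877 = 0.002.

0.002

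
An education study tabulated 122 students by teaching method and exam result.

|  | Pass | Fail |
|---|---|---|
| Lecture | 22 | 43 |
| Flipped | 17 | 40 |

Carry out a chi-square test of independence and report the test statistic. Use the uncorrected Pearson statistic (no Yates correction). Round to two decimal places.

Row totals: 65, 57. Column totals: 39, 83. Grand total N = 122.
Expected counts (row total × column total / N):
  Lecture, Pass: 65×39/122 = 20.779
  Lecture, Fail: 65×83/122 = 44.221
  Flipped, Pass: 57×39/122 = 18.221
  Flipped, Fail: 57×83/122 = 38.779
Contributions (O − E)²/E:
  (22 − 20.779)²/20.779 = 0.0717
  (43 − 44.221)²/44.221 = 0.0337
  (17 − 18.221)²/18.221 = 0.0818
  (40 − 38.779)²/38.779 = 0.0384
χ² = 0.0717 + 0.0337 + 0.0818 + 0.0384 = 0.23

0.23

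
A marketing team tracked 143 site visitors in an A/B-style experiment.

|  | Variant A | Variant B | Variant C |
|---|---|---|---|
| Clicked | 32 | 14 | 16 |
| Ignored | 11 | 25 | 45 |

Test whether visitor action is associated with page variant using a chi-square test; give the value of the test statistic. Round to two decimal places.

25.06

Row totals: 62, 81. Column totals: 43, 39, 61. Grand total N = 143.
Expected counts (row total × column total / N):
  Clicked, Variant A: 62×43/143 = 18.643
  Clicked, Variant B: 62×39/143 = 16.909
  Clicked, Variant C: 62×61/143 = 26.448
  Ignored, Variant A: 81×43/143 = 24.357
  Ignored, Variant B: 81×39/143 = 22.091
  Ignored, Variant C: 81×61/143 = 34.552
Contributions (O − E)²/E:
  (32 − 18.643)²/18.643 = 9.5698
  (14 − 16.909)²/16.909 = 0.5005
  (16 − 26.448)²/26.448 = 4.1274
  (11 − 24.357)²/24.357 = 7.3248
  (25 − 22.091)²/22.091 = 0.3831
  (45 − 34.552)²/34.552 = 3.1593
χ² = 9.5698 + 0.5005 + 4.1274 + 7.3248 + 0.3831 + 3.1593 = 25.06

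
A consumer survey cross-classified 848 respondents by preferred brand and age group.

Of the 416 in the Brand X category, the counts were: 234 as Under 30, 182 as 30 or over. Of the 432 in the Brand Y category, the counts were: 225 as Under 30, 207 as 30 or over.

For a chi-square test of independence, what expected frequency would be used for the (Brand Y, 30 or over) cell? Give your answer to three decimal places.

Row total (Brand Y) = 432; column total (30 or over) = 389; grand total N = 848.
Expected count = (row total × column total) / N = 432 × 389 / 848 = 198.170.

198.170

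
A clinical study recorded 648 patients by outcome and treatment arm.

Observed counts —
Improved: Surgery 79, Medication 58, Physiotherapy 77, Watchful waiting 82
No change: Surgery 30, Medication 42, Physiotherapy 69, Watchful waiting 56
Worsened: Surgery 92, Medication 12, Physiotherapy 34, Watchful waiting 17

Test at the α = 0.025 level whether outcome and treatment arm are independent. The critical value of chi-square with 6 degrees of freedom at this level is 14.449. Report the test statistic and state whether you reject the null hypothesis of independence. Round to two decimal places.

88.96; reject H₀

Row totals: 296, 197, 155. Column totals: 201, 112, 180, 155. Grand total N = 648.
Expected counts (row total × column total / N):
  Improved, Surgery: 296×201/648 = 91.815
  Improved, Medication: 296×112/648 = 51.160
  Improved, Physiotherapy: 296×180/648 = 82.222
  Improved, Watchful waiting: 296×155/648 = 70.802
  No change, Surgery: 197×201/648 = 61.106
  No change, Medication: 197×112/648 = 34.049
  No change, Physiotherapy: 197×180/648 = 54.722
  No change, Watchful waiting: 197×155/648 = 47.122
  Worsened, Surgery: 155×201/648 = 48.079
  Worsened, Medication: 155×112/648 = 26.790
  Worsened, Physiotherapy: 155×180/648 = 43.056
  Worsened, Watchful waiting: 155×155/648 = 37.076
Contributions (O − E)²/E:
  (79 − 91.815)²/91.815 = 1.7886
  (58 − 51.160)²/51.160 = 0.9145
  (77 − 82.222)²/82.222 = 0.3317
  (82 − 70.802)²/70.802 = 1.7711
  (30 − 61.106)²/61.106 = 15.8345
  (42 − 34.049)²/34.049 = 1.8567
  (69 − 54.722)²/54.722 = 3.7254
  (56 − 47.122)²/47.122 = 1.6727
  (92 − 48.079)²/48.079 = 40.1226
  (12 − 26.790)²/26.790 = 8.1651
  (34 − 43.056)²/43.056 = 1.9048
  (17 − 37.076)²/37.076 = 10.8708
χ² = 1.7886 + 0.9145 + 0.3317 + 1.7711 + 15.8345 + 1.8567 + 3.7254 + 1.6727 + 40.1226 + 8.1651 + 1.9048 + 10.8708 = 88.96
df = (3−1)(4−1) = 6. Since 88.96 > 14.449, reject the null hypothesis of independence at α = 0.025.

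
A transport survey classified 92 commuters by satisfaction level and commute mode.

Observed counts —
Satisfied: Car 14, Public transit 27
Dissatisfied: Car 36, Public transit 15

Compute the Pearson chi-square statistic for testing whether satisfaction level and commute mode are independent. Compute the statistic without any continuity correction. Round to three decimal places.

Row totals: 41, 51. Column totals: 50, 42. Grand total N = 92.
Expected counts (row total × column total / N):
  Satisfied, Car: 41×50/92 = 22.2826
  Satisfied, Public transit: 41×42/92 = 18.7174
  Dissatisfied, Car: 51×50/92 = 27.7174
  Dissatisfied, Public transit: 51×42/92 = 23.2826
Contributions (O − E)²/E:
  (14 − 22.2826)²/22.2826 = 3.0787
  (27 − 18.7174)²/18.7174 = 3.6651
  (36 − 27.7174)²/27.7174 = 2.4750
  (15 − 23.2826)²/23.2826 = 2.9465
χ² = 3.0787 + 3.6651 + 2.4750 + 2.9465 = 12.165

12.165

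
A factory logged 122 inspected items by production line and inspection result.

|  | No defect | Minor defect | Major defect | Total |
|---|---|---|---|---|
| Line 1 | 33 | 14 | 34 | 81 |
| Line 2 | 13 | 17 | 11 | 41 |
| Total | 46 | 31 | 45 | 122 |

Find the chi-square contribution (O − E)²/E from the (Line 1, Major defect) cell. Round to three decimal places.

Row total (Line 1) = 81; column total (Major defect) = 45; N = 122.
Expected count E = 81 × 45 / 122 = 29.87705.
Contribution = (O − E)²/E = (34 − 29.87705)² / 29.87705 = 0.569.

0.569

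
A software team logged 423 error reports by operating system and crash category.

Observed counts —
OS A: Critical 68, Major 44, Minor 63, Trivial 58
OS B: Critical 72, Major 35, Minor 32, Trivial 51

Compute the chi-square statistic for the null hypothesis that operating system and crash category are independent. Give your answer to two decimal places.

7.41

Row totals: 233, 190. Column totals: 140, 79, 95, 109. Grand total N = 423.
Expected counts (row total × column total / N):
  OS A, Critical: 233×140/423 = 77.1158
  OS A, Major: 233×79/423 = 43.5154
  OS A, Minor: 233×95/423 = 52.3286
  OS A, Trivial: 233×109/423 = 60.0402
  OS B, Critical: 190×140/423 = 62.8842
  OS B, Major: 190×79/423 = 35.4846
  OS B, Minor: 190×95/423 = 42.6714
  OS B, Trivial: 190×109/423 = 48.9598
Contributions (O − E)²/E:
  (68 − 77.1158)²/77.1158 = 1.0776
  (44 − 43.5154)²/43.5154 = 0.0054
  (63 − 52.3286)²/52.3286 = 2.1762
  (58 − 60.0402)²/60.0402 = 0.0693
  (72 − 62.8842)²/62.8842 = 1.3214
  (35 − 35.4846)²/35.4846 = 0.0066
  (32 − 42.6714)²/42.6714 = 2.6687
  (51 − 48.9598)²/48.9598 = 0.0850
χ² = 1.0776 + 0.0054 + 2.1762 + 0.0693 + 1.3214 + 0.0066 + 2.6687 + 0.0850 = 7.41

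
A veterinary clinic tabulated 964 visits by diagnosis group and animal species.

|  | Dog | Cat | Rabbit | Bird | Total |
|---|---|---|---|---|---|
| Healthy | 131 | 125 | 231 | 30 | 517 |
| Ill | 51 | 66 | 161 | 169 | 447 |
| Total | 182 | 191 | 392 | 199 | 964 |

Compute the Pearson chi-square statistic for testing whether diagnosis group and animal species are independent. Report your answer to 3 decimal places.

158.734

Grand total N = 964.
Expected counts (row total × column total / N):
  Healthy, Dog: 517×182/964 = 97.60788
  Healthy, Cat: 517×191/964 = 102.43465
  Healthy, Rabbit: 517×392/964 = 210.23237
  Healthy, Bird: 517×199/964 = 106.72510
  Ill, Dog: 447×182/964 = 84.39212
  Ill, Cat: 447×191/964 = 88.56535
  Ill, Rabbit: 447×392/964 = 181.76763
  Ill, Bird: 447×199/964 = 92.27490
Contributions (O − E)²/E:
  (131 − 97.60788)²/97.60788 = 11.4236
  (125 − 102.43465)²/102.43465 = 4.9709
  (231 − 210.23237)²/210.23237 = 2.0515
  (30 − 106.72510)²/106.72510 = 55.1580
  (51 − 84.39212)²/84.39212 = 13.2125
  (66 − 88.56535)²/88.56535 = 5.7494
  (161 − 181.76763)²/181.76763 = 2.3728
  (169 − 92.27490)²/92.27490 = 63.7957
χ² = 11.4236 + 4.9709 + 2.0515 + 55.1580 + 13.2125 + 5.7494 + 2.3728 + 63.7957 = 158.734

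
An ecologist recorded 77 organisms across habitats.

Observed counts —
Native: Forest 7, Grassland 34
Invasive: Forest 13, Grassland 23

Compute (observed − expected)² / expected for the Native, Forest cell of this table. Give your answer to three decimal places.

Row total (Native) = 41; column total (Forest) = 20; N = 77.
Expected count E = 41 × 20 / 77 = 10.6494.
Contribution = (O − E)²/E = (7 − 10.6494)² / 10.6494 = 1.251.

1.251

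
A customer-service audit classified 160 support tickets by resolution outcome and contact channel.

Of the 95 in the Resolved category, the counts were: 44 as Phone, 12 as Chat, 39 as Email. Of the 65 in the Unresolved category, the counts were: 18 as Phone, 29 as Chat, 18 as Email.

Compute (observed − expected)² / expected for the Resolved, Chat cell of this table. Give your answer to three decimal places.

6.259

Row total (Resolved) = 95; column total (Chat) = 41; N = 160.
Expected count E = 95 × 41 / 160 = 24.3438.
Contribution = (O − E)²/E = (12 − 24.3438)² / 24.3438 = 6.259.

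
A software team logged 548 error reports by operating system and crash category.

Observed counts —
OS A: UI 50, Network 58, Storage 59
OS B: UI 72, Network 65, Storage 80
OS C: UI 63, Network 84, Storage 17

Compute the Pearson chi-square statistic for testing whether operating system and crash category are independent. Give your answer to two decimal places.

40.58

Row totals: 167, 217, 164. Column totals: 185, 207, 156. Grand total N = 548.
Expected counts (row total × column total / N):
  OS A, UI: 167×185/548 = 56.378
  OS A, Network: 167×207/548 = 63.082
  OS A, Storage: 167×156/548 = 47.540
  OS B, UI: 217×185/548 = 73.257
  OS B, Network: 217×207/548 = 81.969
  OS B, Storage: 217×156/548 = 61.774
  OS C, UI: 164×185/548 = 55.365
  OS C, Network: 164×207/548 = 61.949
  OS C, Storage: 164×156/548 = 46.686
Contributions (O − E)²/E:
  (50 − 56.378)²/56.378 = 0.7215
  (58 − 63.082)²/63.082 = 0.4094
  (59 − 47.540)²/47.540 = 2.7625
  (72 − 73.257)²/73.257 = 0.0216
  (65 − 81.969)²/81.969 = 3.5129
  (80 − 61.774)²/61.774 = 5.3775
  (63 − 55.365)²/55.365 = 1.0529
  (84 − 61.949)²/61.949 = 7.8491
  (17 − 46.686)²/46.686 = 18.8763
χ² = 0.7215 + 0.4094 + 2.7625 + 0.0216 + 3.5129 + 5.3775 + 1.0529 + 7.8491 + 18.8763 = 40.58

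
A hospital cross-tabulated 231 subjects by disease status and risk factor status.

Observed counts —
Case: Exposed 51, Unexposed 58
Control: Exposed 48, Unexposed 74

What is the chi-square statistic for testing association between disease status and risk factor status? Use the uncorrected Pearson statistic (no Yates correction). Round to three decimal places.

1.303

Row totals: 109, 122. Column totals: 99, 132. Grand total N = 231.
Expected counts (row total × column total / N):
  Case, Exposed: 109×99/231 = 46.7143
  Case, Unexposed: 109×132/231 = 62.2857
  Control, Exposed: 122×99/231 = 52.2857
  Control, Unexposed: 122×132/231 = 69.7143
Contributions (O − E)²/E:
  (51 − 46.7143)²/46.7143 = 0.3932
  (58 − 62.2857)²/62.2857 = 0.2949
  (48 − 52.2857)²/52.2857 = 0.3513
  (74 − 69.7143)²/69.7143 = 0.2635
χ² = 0.3932 + 0.2949 + 0.3513 + 0.2635 = 1.303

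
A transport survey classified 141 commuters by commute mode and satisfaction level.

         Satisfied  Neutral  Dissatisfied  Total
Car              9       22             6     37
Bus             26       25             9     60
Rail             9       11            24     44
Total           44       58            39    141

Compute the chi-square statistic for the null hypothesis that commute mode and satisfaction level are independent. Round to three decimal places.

27.555

Grand total N = 141.
Expected counts (row total × column total / N):
  Car, Satisfied: 37×44/141 = 11.546099
  Car, Neutral: 37×58/141 = 15.219858
  Car, Dissatisfied: 37×39/141 = 10.234043
  Bus, Satisfied: 60×44/141 = 18.723404
  Bus, Neutral: 60×58/141 = 24.680851
  Bus, Dissatisfied: 60×39/141 = 16.595745
  Rail, Satisfied: 44×44/141 = 13.730496
  Rail, Neutral: 44×58/141 = 18.099291
  Rail, Dissatisfied: 44×39/141 = 12.170213
Contributions (O − E)²/E:
  (9 − 11.546099)²/11.546099 = 0.5615
  (22 − 15.219858)²/15.219858 = 3.0204
  (6 − 10.234043)²/10.234043 = 1.7517
  (26 − 18.723404)²/18.723404 = 2.8279
  (25 − 24.680851)²/24.680851 = 0.0041
  (9 − 16.595745)²/16.595745 = 3.4765
  (9 − 13.730496)²/13.730496 = 1.6298
  (11 − 18.099291)²/18.099291 = 2.7846
  (24 − 12.170213)²/12.170213 = 11.4989
χ² = 0.5615 + 3.0204 + 1.7517 + 2.8279 + 0.0041 + 3.4765 + 1.6298 + 2.7846 + 11.4989 = 27.555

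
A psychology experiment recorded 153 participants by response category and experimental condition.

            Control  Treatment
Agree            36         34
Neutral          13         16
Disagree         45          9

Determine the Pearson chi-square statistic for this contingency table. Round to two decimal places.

17.26

Row totals: 70, 29, 54. Column totals: 94, 59. Grand total N = 153.
Expected counts (row total × column total / N):
  Agree, Control: 70×94/153 = 43.0065
  Agree, Treatment: 70×59/153 = 26.9935
  Neutral, Control: 29×94/153 = 17.8170
  Neutral, Treatment: 29×59/153 = 11.1830
  Disagree, Control: 54×94/153 = 33.1765
  Disagree, Treatment: 54×59/153 = 20.8235
Contributions (O − E)²/E:
  (36 − 43.0065)²/43.0065 = 1.1415
  (34 − 26.9935)²/26.9935 = 1.8186
  (13 − 17.8170)²/17.8170 = 1.3023
  (16 − 11.1830)²/11.1830 = 2.0749
  (45 − 33.1765)²/33.1765 = 4.2137
  (9 − 20.8235)²/20.8235 = 6.7133
χ² = 1.1415 + 1.8186 + 1.3023 + 2.0749 + 4.2137 + 6.7133 = 17.26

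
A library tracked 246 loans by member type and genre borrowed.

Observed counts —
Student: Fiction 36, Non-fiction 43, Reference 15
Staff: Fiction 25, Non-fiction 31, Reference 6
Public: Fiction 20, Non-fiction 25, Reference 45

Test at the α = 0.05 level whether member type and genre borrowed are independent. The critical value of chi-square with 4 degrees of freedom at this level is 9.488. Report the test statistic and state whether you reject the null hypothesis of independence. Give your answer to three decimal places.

39.584; reject H₀

Row totals: 94, 62, 90. Column totals: 81, 99, 66. Grand total N = 246.
Expected counts (row total × column total / N):
  Student, Fiction: 94×81/246 = 30.9512
  Student, Non-fiction: 94×99/246 = 37.8293
  Student, Reference: 94×66/246 = 25.2195
  Staff, Fiction: 62×81/246 = 20.4146
  Staff, Non-fiction: 62×99/246 = 24.9512
  Staff, Reference: 62×66/246 = 16.6341
  Public, Fiction: 90×81/246 = 29.6341
  Public, Non-fiction: 90×99/246 = 36.2195
  Public, Reference: 90×66/246 = 24.1463
Contributions (O − E)²/E:
  (36 − 30.9512)²/30.9512 = 0.8236
  (43 − 37.8293)²/37.8293 = 0.7068
  (15 − 25.2195)²/25.2195 = 4.1412
  (25 − 20.4146)²/20.4146 = 1.0299
  (31 − 24.9512)²/24.9512 = 1.4664
  (6 − 16.6341)²/16.6341 = 6.7983
  (20 − 29.6341)²/29.6341 = 3.1321
  (25 − 36.2195)²/36.2195 = 3.4754
  (45 − 24.1463)²/24.1463 = 18.0101
χ² = 0.8236 + 0.7068 + 4.1412 + 1.0299 + 1.4664 + 6.7983 + 3.1321 + 3.4754 + 18.0101 = 39.584
df = (3−1)(3−1) = 4. Since 39.584 > 9.488, reject the null hypothesis of independence at α = 0.05.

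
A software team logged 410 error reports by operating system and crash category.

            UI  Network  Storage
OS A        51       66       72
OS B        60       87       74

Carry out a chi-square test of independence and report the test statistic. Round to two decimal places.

1.15

Row totals: 189, 221. Column totals: 111, 153, 146. Grand total N = 410.
Expected counts (row total × column total / N):
  OS A, UI: 189×111/410 = 51.168
  OS A, Network: 189×153/410 = 70.529
  OS A, Storage: 189×146/410 = 67.302
  OS B, UI: 221×111/410 = 59.832
  OS B, Network: 221×153/410 = 82.471
  OS B, Storage: 221×146/410 = 78.698
Contributions (O − E)²/E:
  (51 − 51.168)²/51.168 = 0.0006
  (66 − 70.529)²/70.529 = 0.2908
  (72 − 67.302)²/67.302 = 0.3279
  (60 − 59.832)²/59.832 = 0.0005
  (87 − 82.471)²/82.471 = 0.2487
  (74 − 78.698)²/78.698 = 0.2805
χ² = 0.0006 + 0.2908 + 0.3279 + 0.0005 + 0.2487 + 0.2805 = 1.15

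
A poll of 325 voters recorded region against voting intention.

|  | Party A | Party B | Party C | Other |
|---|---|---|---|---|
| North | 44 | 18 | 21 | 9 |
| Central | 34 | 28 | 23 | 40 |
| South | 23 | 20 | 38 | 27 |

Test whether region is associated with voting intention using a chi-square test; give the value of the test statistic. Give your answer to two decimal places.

30.83

Row totals: 92, 125, 108. Column totals: 101, 66, 82, 76. Grand total N = 325.
Expected counts (row total × column total / N):
  North, Party A: 92×101/325 = 28.591
  North, Party B: 92×66/325 = 18.683
  North, Party C: 92×82/325 = 23.212
  North, Other: 92×76/325 = 21.514
  Central, Party A: 125×101/325 = 38.846
  Central, Party B: 125×66/325 = 25.385
  Central, Party C: 125×82/325 = 31.538
  Central, Other: 125×76/325 = 29.231
  South, Party A: 108×101/325 = 33.563
  South, Party B: 108×66/325 = 21.932
  South, Party C: 108×82/325 = 27.249
  South, Other: 108×76/325 = 25.255
Contributions (O − E)²/E:
  (44 − 28.591)²/28.591 = 8.3046
  (18 − 18.683)²/18.683 = 0.0250
  (21 − 23.212)²/23.212 = 0.2108
  (9 − 21.514)²/21.514 = 7.2790
  (34 − 38.846)²/38.846 = 0.6045
  (28 − 25.385)²/25.385 = 0.2694
  (23 − 31.538)²/31.538 = 2.3114
  (40 − 29.231)²/29.231 = 3.9674
  (23 − 33.563)²/33.563 = 3.3244
  (20 − 21.932)²/21.932 = 0.1702
  (38 − 27.249)²/27.249 = 4.2418
  (27 − 25.255)²/25.255 = 0.1206
χ² = 8.3046 + 0.0250 + 0.2108 + 7.2790 + 0.6045 + 0.2694 + 2.3114 + 3.9674 + 3.3244 + 0.1702 + 4.2418 + 0.1206 = 30.83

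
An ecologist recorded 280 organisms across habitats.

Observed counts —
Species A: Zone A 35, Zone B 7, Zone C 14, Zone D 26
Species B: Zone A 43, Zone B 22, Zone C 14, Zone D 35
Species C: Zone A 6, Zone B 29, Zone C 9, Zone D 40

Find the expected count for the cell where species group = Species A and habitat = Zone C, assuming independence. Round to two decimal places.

10.84

Row total (Species A) = 82; column total (Zone C) = 37; grand total N = 280.
Expected count = (row total × column total) / N = 82 × 37 / 280 = 10.84.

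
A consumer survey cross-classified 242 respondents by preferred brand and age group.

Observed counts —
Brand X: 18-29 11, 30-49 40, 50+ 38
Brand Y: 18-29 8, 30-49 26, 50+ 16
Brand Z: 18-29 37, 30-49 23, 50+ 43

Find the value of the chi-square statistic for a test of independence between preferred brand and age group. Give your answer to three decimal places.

Row totals: 89, 50, 103. Column totals: 56, 89, 97. Grand total N = 242.
Expected counts (row total × column total / N):
  Brand X, 18-29: 89×56/242 = 20.5950
  Brand X, 30-49: 89×89/242 = 32.7314
  Brand X, 50+: 89×97/242 = 35.6736
  Brand Y, 18-29: 50×56/242 = 11.5702
  Brand Y, 30-49: 50×89/242 = 18.3884
  Brand Y, 50+: 50×97/242 = 20.0413
  Brand Z, 18-29: 103×56/242 = 23.8347
  Brand Z, 30-49: 103×89/242 = 37.8802
  Brand Z, 50+: 103×97/242 = 41.2851
Contributions (O − E)²/E:
  (11 − 20.5950)²/20.5950 = 4.4702
  (40 − 32.7314)²/32.7314 = 1.6141
  (38 − 35.6736)²/35.6736 = 0.1517
  (8 − 11.5702)²/11.5702 = 1.1017
  (26 − 18.3884)²/18.3884 = 3.1507
  (16 − 20.0413)²/20.0413 = 0.8149
  (37 − 23.8347)²/23.8347 = 7.2720
  (23 − 37.8802)²/37.8802 = 5.8453
  (43 − 41.2851)²/41.2851 = 0.0712
χ² = 4.4702 + 1.6141 + 0.1517 + 1.1017 + 3.1507 + 0.8149 + 7.2720 + 5.8453 + 0.0712 = 24.492

24.492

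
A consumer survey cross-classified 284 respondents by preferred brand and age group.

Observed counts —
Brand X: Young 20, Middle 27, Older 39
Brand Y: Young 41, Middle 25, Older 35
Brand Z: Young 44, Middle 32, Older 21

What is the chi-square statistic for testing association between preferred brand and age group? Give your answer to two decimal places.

Row totals: 86, 101, 97. Column totals: 105, 84, 95. Grand total N = 284.
Expected counts (row total × column total / N):
  Brand X, Young: 86×105/284 = 31.7958
  Brand X, Middle: 86×84/284 = 25.4366
  Brand X, Older: 86×95/284 = 28.7676
  Brand Y, Young: 101×105/284 = 37.3415
  Brand Y, Middle: 101×84/284 = 29.8732
  Brand Y, Older: 101×95/284 = 33.7852
  Brand Z, Young: 97×105/284 = 35.8627
  Brand Z, Middle: 97×84/284 = 28.6901
  Brand Z, Older: 97×95/284 = 32.4472
Contributions (O − E)²/E:
  (20 − 31.7958)²/31.7958 = 4.3761
  (27 − 25.4366)²/25.4366 = 0.0961
  (39 − 28.7676)²/28.7676 = 3.6396
  (41 − 37.3415)²/37.3415 = 0.3584
  (25 − 29.8732)²/29.8732 = 0.7950
  (35 − 33.7852)²/33.7852 = 0.0437
  (44 − 35.8627)²/35.8627 = 1.8464
  (32 − 28.6901)²/28.6901 = 0.3819
  (21 − 32.4472)²/32.4472 = 4.0385
χ² = 4.3761 + 0.0961 + 3.6396 + 0.3584 + 0.7950 + 0.0437 + 1.8464 + 0.3819 + 4.0385 = 15.58

15.58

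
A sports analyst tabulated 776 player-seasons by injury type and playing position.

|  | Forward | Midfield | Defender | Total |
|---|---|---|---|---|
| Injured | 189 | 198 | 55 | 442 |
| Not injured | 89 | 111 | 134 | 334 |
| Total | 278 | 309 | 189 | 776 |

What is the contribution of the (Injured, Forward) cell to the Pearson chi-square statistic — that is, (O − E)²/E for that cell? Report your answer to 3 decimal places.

5.935

Row total (Injured) = 442; column total (Forward) = 278; N = 776.
Expected count E = 442 × 278 / 776 = 158.3454.
Contribution = (O − E)²/E = (189 − 158.3454)² / 158.3454 = 5.935.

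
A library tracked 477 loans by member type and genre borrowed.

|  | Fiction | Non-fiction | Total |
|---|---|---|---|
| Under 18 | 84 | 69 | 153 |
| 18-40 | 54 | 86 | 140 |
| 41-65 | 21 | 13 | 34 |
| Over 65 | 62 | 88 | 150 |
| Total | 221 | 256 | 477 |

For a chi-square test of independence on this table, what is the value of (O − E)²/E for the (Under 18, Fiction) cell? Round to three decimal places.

Row total (Under 18) = 153; column total (Fiction) = 221; N = 477.
Expected count E = 153 × 221 / 477 = 70.8868.
Contribution = (O − E)²/E = (84 − 70.8868)² / 70.8868 = 2.426.

2.426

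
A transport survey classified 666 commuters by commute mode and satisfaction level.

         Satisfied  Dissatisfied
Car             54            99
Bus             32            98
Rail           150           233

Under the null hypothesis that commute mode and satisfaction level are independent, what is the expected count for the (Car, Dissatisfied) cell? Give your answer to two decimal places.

98.78

Row total (Car) = 153; column total (Dissatisfied) = 430; grand total N = 666.
Expected count = (row total × column total) / N = 153 × 430 / 666 = 98.78.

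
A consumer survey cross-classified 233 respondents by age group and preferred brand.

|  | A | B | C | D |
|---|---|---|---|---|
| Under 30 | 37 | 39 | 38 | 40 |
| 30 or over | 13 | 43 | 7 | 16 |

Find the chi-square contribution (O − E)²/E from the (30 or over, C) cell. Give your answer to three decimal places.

Row total (30 or over) = 79; column total (C) = 45; N = 233.
Expected count E = 79 × 45 / 233 = 15.2575.
Contribution = (O − E)²/E = (7 − 15.2575)² / 15.2575 = 4.469.

4.469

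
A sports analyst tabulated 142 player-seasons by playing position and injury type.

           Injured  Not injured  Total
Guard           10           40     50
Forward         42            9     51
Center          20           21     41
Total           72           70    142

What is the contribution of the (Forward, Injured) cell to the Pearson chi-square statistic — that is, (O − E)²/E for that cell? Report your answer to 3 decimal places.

10.075

Row total (Forward) = 51; column total (Injured) = 72; N = 142.
Expected count E = 51 × 72 / 142 = 25.8592.
Contribution = (O − E)²/E = (42 − 25.8592)² / 25.8592 = 10.075.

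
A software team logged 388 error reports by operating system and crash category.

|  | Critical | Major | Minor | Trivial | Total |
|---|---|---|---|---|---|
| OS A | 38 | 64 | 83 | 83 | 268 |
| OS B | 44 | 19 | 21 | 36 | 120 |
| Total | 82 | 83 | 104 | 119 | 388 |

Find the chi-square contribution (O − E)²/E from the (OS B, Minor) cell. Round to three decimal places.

Row total (OS B) = 120; column total (Minor) = 104; N = 388.
Expected count E = 120 × 104 / 388 = 32.16495.
Contribution = (O − E)²/E = (21 − 32.16495)² / 32.16495 = 3.876.

3.876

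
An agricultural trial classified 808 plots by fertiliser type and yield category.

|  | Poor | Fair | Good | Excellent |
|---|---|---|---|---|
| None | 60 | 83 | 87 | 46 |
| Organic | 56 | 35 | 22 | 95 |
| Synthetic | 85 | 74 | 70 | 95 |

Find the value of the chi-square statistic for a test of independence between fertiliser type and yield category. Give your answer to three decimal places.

Row totals: 276, 208, 324. Column totals: 201, 192, 179, 236. Grand total N = 808.
Expected counts (row total × column total / N):
  None, Poor: 276×201/808 = 68.6584
  None, Fair: 276×192/808 = 65.5842
  None, Good: 276×179/808 = 61.1436
  None, Excellent: 276×236/808 = 80.6139
  Organic, Poor: 208×201/808 = 51.7426
  Organic, Fair: 208×192/808 = 49.4257
  Organic, Good: 208×179/808 = 46.0792
  Organic, Excellent: 208×236/808 = 60.7525
  Synthetic, Poor: 324×201/808 = 80.5990
  Synthetic, Fair: 324×192/808 = 76.9901
  Synthetic, Good: 324×179/808 = 71.7772
  Synthetic, Excellent: 324×236/808 = 94.6337
Contributions (O − E)²/E:
  (60 − 68.6584)²/68.6584 = 1.0919
  (83 − 65.5842)²/65.5842 = 4.6247
  (87 − 61.1436)²/61.1436 = 10.9342
  (46 − 80.6139)²/80.6139 = 14.8625
  (56 − 51.7426)²/51.7426 = 0.3503
  (35 − 49.4257)²/49.4257 = 4.2104
  (22 − 46.0792)²/46.0792 = 12.5829
  (95 − 60.7525)²/60.7525 = 19.3061
  (85 − 80.5990)²/80.5990 = 0.2403
  (74 − 76.9901)²/76.9901 = 0.1161
  (70 − 71.7772)²/71.7772 = 0.0440
  (95 − 94.6337)²/94.6337 = 0.0014
χ² = 1.0919 + 4.6247 + 10.9342 + 14.8625 + 0.3503 + 4.2104 + 12.5829 + 19.3061 + 0.2403 + 0.1161 + 0.0440 + 0.0014 = 68.365

68.365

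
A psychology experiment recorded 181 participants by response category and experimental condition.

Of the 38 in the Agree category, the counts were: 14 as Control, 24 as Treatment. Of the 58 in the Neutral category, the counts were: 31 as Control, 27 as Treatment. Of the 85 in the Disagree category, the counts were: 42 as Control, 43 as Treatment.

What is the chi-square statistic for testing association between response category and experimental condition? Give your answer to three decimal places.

2.652

Row totals: 38, 58, 85. Column totals: 87, 94. Grand total N = 181.
Expected counts (row total × column total / N):
  Agree, Control: 38×87/181 = 18.2652
  Agree, Treatment: 38×94/181 = 19.7348
  Neutral, Control: 58×87/181 = 27.8785
  Neutral, Treatment: 58×94/181 = 30.1215
  Disagree, Control: 85×87/181 = 40.8564
  Disagree, Treatment: 85×94/181 = 44.1436
Contributions (O − E)²/E:
  (14 − 18.2652)²/18.2652 = 0.9960
  (24 − 19.7348)²/19.7348 = 0.9218
  (31 − 27.8785)²/27.8785 = 0.3495
  (27 − 30.1215)²/30.1215 = 0.3235
  (42 − 40.8564)²/40.8564 = 0.0320
  (43 − 44.1436)²/44.1436 = 0.0296
χ² = 0.9960 + 0.9218 + 0.3495 + 0.3235 + 0.0320 + 0.0296 = 2.652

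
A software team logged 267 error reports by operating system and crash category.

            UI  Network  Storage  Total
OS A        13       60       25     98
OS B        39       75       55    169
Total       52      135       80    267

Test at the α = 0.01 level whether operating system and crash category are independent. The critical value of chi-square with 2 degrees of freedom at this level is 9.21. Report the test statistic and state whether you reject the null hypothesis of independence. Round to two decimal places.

Grand total N = 267.
Expected counts (row total × column total / N):
  OS A, UI: 98×52/267 = 19.086
  OS A, Network: 98×135/267 = 49.551
  OS A, Storage: 98×80/267 = 29.363
  OS B, UI: 169×52/267 = 32.914
  OS B, Network: 169×135/267 = 85.449
  OS B, Storage: 169×80/267 = 50.637
Contributions (O − E)²/E:
  (13 − 19.086)²/19.086 = 1.9407
  (60 − 49.551)²/49.551 = 2.2034
  (25 − 29.363)²/29.363 = 0.6483
  (39 − 32.914)²/32.914 = 1.1253
  (75 − 85.449)²/85.449 = 1.2777
  (55 − 50.637)²/50.637 = 0.3759
χ² = 1.9407 + 2.2034 + 0.6483 + 1.1253 + 1.2777 + 0.3759 = 7.57
df = (2−1)(3−1) = 2. Since 7.57 < 9.21, fail to reject the null hypothesis of independence at α = 0.01.

7.57; fail to reject H₀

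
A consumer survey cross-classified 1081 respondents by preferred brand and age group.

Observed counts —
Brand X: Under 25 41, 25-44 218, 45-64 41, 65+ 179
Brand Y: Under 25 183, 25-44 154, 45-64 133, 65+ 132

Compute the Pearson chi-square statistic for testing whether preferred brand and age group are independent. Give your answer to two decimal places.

Row totals: 479, 602. Column totals: 224, 372, 174, 311. Grand total N = 1081.
Expected counts (row total × column total / N):
  Brand X, Under 25: 479×224/1081 = 99.256
  Brand X, 25-44: 479×372/1081 = 164.836
  Brand X, 45-64: 479×174/1081 = 77.101
  Brand X, 65+: 479×311/1081 = 137.807
  Brand Y, Under 25: 602×224/1081 = 124.744
  Brand Y, 25-44: 602×372/1081 = 207.164
  Brand Y, 45-64: 602×174/1081 = 96.899
  Brand Y, 65+: 602×311/1081 = 173.193
Contributions (O − E)²/E:
  (41 − 99.256)²/99.256 = 34.1920
  (218 − 164.836)²/164.836 = 17.1468
  (41 − 77.101)²/77.101 = 16.9036
  (179 − 137.807)²/137.807 = 12.3133
  (183 − 124.744)²/124.744 = 27.2058
  (154 − 207.164)²/207.164 = 13.6433
  (133 − 96.899)²/96.899 = 13.4499
  (132 − 173.193)²/173.193 = 9.7975
χ² = 34.1920 + 17.1468 + 16.9036 + 12.3133 + 27.2058 + 13.6433 + 13.4499 + 9.7975 = 144.65

144.65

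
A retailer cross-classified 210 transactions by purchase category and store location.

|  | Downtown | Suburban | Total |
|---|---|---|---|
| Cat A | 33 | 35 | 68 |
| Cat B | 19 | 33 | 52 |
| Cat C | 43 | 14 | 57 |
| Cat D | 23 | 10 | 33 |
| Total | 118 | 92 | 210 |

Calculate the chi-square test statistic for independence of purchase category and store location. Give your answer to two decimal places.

20.80

Grand total N = 210.
Expected counts (row total × column total / N):
  Cat A, Downtown: 68×118/210 = 38.210
  Cat A, Suburban: 68×92/210 = 29.790
  Cat B, Downtown: 52×118/210 = 29.219
  Cat B, Suburban: 52×92/210 = 22.781
  Cat C, Downtown: 57×118/210 = 32.029
  Cat C, Suburban: 57×92/210 = 24.971
  Cat D, Downtown: 33×118/210 = 18.543
  Cat D, Suburban: 33×92/210 = 14.457
Contributions (O − E)²/E:
  (33 − 38.210)²/38.210 = 0.7104
  (35 − 29.790)²/29.790 = 0.9112
  (19 − 29.219)²/29.219 = 3.5740
  (33 − 22.781)²/22.781 = 4.5840
  (43 − 32.029)²/32.029 = 3.7579
  (14 − 24.971)²/24.971 = 4.8201
  (23 − 18.543)²/18.543 = 1.0713
  (10 − 14.457)²/14.457 = 1.3741
χ² = 0.7104 + 0.9112 + 3.5740 + 4.5840 + 3.7579 + 4.8201 + 1.0713 + 1.3741 = 20.80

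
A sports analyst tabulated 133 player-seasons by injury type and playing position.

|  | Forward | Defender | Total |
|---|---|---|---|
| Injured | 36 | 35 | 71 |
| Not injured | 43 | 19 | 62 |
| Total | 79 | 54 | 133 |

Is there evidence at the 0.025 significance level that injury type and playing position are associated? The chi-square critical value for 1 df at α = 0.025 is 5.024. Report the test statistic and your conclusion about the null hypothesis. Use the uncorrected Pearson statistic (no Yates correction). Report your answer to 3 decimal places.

Grand total N = 133.
Expected counts (row total × column total / N):
  Injured, Forward: 71×79/133 = 42.1729
  Injured, Defender: 71×54/133 = 28.8271
  Not injured, Forward: 62×79/133 = 36.8271
  Not injured, Defender: 62×54/133 = 25.1729
Contributions (O − E)²/E:
  (36 − 42.1729)²/42.1729 = 0.9035
  (35 − 28.8271)²/28.8271 = 1.3218
  (43 − 36.8271)²/36.8271 = 1.0347
  (19 − 25.1729)²/25.1729 = 1.5137
χ² = 0.9035 + 1.3218 + 1.0347 + 1.5137 = 4.774
df = (2−1)(2−1) = 1. Since 4.774 < 5.024, fail to reject the null hypothesis of independence at α = 0.025.

4.774; fail to reject H₀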